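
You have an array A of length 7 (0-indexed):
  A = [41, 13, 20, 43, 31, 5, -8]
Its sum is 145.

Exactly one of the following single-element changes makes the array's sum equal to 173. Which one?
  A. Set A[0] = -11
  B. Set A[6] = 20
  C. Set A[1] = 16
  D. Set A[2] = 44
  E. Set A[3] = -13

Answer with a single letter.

Answer: B

Derivation:
Option A: A[0] 41->-11, delta=-52, new_sum=145+(-52)=93
Option B: A[6] -8->20, delta=28, new_sum=145+(28)=173 <-- matches target
Option C: A[1] 13->16, delta=3, new_sum=145+(3)=148
Option D: A[2] 20->44, delta=24, new_sum=145+(24)=169
Option E: A[3] 43->-13, delta=-56, new_sum=145+(-56)=89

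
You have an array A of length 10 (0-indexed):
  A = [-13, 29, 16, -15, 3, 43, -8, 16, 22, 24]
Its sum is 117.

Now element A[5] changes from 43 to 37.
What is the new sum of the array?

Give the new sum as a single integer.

Old value at index 5: 43
New value at index 5: 37
Delta = 37 - 43 = -6
New sum = old_sum + delta = 117 + (-6) = 111

Answer: 111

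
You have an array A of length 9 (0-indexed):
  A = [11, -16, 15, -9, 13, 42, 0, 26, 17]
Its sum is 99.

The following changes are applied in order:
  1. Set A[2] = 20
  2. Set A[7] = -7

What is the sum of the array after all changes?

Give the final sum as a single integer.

Initial sum: 99
Change 1: A[2] 15 -> 20, delta = 5, sum = 104
Change 2: A[7] 26 -> -7, delta = -33, sum = 71

Answer: 71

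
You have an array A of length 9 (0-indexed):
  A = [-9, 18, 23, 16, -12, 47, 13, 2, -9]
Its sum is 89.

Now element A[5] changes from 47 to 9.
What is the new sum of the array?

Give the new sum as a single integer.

Old value at index 5: 47
New value at index 5: 9
Delta = 9 - 47 = -38
New sum = old_sum + delta = 89 + (-38) = 51

Answer: 51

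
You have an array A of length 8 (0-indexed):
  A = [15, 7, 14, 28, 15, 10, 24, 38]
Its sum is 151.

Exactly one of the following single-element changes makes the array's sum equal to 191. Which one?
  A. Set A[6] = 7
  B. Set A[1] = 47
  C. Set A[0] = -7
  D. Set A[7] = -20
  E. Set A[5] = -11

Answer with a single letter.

Option A: A[6] 24->7, delta=-17, new_sum=151+(-17)=134
Option B: A[1] 7->47, delta=40, new_sum=151+(40)=191 <-- matches target
Option C: A[0] 15->-7, delta=-22, new_sum=151+(-22)=129
Option D: A[7] 38->-20, delta=-58, new_sum=151+(-58)=93
Option E: A[5] 10->-11, delta=-21, new_sum=151+(-21)=130

Answer: B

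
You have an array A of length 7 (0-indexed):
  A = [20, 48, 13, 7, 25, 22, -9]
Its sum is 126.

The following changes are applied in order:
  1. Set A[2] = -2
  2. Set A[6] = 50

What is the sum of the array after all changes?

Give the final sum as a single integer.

Initial sum: 126
Change 1: A[2] 13 -> -2, delta = -15, sum = 111
Change 2: A[6] -9 -> 50, delta = 59, sum = 170

Answer: 170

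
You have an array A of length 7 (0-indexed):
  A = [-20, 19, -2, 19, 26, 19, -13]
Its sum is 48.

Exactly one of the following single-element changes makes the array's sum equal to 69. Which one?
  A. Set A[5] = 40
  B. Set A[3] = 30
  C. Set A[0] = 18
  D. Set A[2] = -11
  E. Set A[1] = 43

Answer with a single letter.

Answer: A

Derivation:
Option A: A[5] 19->40, delta=21, new_sum=48+(21)=69 <-- matches target
Option B: A[3] 19->30, delta=11, new_sum=48+(11)=59
Option C: A[0] -20->18, delta=38, new_sum=48+(38)=86
Option D: A[2] -2->-11, delta=-9, new_sum=48+(-9)=39
Option E: A[1] 19->43, delta=24, new_sum=48+(24)=72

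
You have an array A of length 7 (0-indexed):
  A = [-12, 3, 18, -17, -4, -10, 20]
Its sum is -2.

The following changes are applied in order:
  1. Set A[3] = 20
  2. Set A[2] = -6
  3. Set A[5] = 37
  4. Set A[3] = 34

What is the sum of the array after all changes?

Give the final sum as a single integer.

Answer: 72

Derivation:
Initial sum: -2
Change 1: A[3] -17 -> 20, delta = 37, sum = 35
Change 2: A[2] 18 -> -6, delta = -24, sum = 11
Change 3: A[5] -10 -> 37, delta = 47, sum = 58
Change 4: A[3] 20 -> 34, delta = 14, sum = 72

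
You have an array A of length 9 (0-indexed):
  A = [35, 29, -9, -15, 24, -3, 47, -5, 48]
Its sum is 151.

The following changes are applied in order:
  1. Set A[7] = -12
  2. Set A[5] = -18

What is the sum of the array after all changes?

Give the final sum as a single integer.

Answer: 129

Derivation:
Initial sum: 151
Change 1: A[7] -5 -> -12, delta = -7, sum = 144
Change 2: A[5] -3 -> -18, delta = -15, sum = 129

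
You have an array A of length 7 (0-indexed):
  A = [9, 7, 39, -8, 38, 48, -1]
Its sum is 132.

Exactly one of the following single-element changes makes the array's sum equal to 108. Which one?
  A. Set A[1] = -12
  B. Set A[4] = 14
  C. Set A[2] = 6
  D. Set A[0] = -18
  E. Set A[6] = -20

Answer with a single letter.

Option A: A[1] 7->-12, delta=-19, new_sum=132+(-19)=113
Option B: A[4] 38->14, delta=-24, new_sum=132+(-24)=108 <-- matches target
Option C: A[2] 39->6, delta=-33, new_sum=132+(-33)=99
Option D: A[0] 9->-18, delta=-27, new_sum=132+(-27)=105
Option E: A[6] -1->-20, delta=-19, new_sum=132+(-19)=113

Answer: B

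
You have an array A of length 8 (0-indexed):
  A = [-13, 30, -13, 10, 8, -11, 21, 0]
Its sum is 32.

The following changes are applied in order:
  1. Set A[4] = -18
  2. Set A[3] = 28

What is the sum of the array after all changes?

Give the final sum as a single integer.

Initial sum: 32
Change 1: A[4] 8 -> -18, delta = -26, sum = 6
Change 2: A[3] 10 -> 28, delta = 18, sum = 24

Answer: 24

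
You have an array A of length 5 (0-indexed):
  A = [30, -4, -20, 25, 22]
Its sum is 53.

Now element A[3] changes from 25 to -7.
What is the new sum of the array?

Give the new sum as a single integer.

Old value at index 3: 25
New value at index 3: -7
Delta = -7 - 25 = -32
New sum = old_sum + delta = 53 + (-32) = 21

Answer: 21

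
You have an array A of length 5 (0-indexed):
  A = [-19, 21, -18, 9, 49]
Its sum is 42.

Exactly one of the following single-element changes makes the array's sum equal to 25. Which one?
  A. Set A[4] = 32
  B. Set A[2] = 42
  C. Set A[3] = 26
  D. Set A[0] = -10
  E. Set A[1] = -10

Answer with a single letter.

Answer: A

Derivation:
Option A: A[4] 49->32, delta=-17, new_sum=42+(-17)=25 <-- matches target
Option B: A[2] -18->42, delta=60, new_sum=42+(60)=102
Option C: A[3] 9->26, delta=17, new_sum=42+(17)=59
Option D: A[0] -19->-10, delta=9, new_sum=42+(9)=51
Option E: A[1] 21->-10, delta=-31, new_sum=42+(-31)=11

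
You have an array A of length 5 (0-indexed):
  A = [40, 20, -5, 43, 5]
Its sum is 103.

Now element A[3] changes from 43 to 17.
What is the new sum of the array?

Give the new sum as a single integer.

Old value at index 3: 43
New value at index 3: 17
Delta = 17 - 43 = -26
New sum = old_sum + delta = 103 + (-26) = 77

Answer: 77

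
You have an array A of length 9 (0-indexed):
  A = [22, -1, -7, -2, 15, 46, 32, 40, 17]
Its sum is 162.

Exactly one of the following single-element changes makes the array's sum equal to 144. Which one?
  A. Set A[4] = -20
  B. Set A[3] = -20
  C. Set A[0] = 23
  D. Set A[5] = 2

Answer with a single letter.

Answer: B

Derivation:
Option A: A[4] 15->-20, delta=-35, new_sum=162+(-35)=127
Option B: A[3] -2->-20, delta=-18, new_sum=162+(-18)=144 <-- matches target
Option C: A[0] 22->23, delta=1, new_sum=162+(1)=163
Option D: A[5] 46->2, delta=-44, new_sum=162+(-44)=118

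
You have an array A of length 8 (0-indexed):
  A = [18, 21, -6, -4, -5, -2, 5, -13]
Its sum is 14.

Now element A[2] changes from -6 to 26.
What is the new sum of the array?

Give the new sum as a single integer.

Old value at index 2: -6
New value at index 2: 26
Delta = 26 - -6 = 32
New sum = old_sum + delta = 14 + (32) = 46

Answer: 46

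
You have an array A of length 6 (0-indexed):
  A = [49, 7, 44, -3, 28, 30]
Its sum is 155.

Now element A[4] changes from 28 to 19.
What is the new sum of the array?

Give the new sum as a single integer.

Answer: 146

Derivation:
Old value at index 4: 28
New value at index 4: 19
Delta = 19 - 28 = -9
New sum = old_sum + delta = 155 + (-9) = 146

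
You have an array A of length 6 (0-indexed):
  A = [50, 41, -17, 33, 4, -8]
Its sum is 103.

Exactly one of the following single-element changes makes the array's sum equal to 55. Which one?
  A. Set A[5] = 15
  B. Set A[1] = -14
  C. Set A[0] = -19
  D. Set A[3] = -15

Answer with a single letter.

Answer: D

Derivation:
Option A: A[5] -8->15, delta=23, new_sum=103+(23)=126
Option B: A[1] 41->-14, delta=-55, new_sum=103+(-55)=48
Option C: A[0] 50->-19, delta=-69, new_sum=103+(-69)=34
Option D: A[3] 33->-15, delta=-48, new_sum=103+(-48)=55 <-- matches target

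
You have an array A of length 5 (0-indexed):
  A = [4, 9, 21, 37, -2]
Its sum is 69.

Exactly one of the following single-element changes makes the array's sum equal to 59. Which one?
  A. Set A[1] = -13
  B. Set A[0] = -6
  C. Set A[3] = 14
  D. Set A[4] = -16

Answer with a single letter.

Answer: B

Derivation:
Option A: A[1] 9->-13, delta=-22, new_sum=69+(-22)=47
Option B: A[0] 4->-6, delta=-10, new_sum=69+(-10)=59 <-- matches target
Option C: A[3] 37->14, delta=-23, new_sum=69+(-23)=46
Option D: A[4] -2->-16, delta=-14, new_sum=69+(-14)=55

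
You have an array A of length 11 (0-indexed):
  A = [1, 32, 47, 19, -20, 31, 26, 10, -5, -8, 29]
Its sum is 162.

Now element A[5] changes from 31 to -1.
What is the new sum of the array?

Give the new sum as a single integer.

Old value at index 5: 31
New value at index 5: -1
Delta = -1 - 31 = -32
New sum = old_sum + delta = 162 + (-32) = 130

Answer: 130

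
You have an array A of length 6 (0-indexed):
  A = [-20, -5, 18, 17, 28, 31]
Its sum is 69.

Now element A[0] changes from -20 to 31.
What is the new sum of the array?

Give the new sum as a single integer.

Answer: 120

Derivation:
Old value at index 0: -20
New value at index 0: 31
Delta = 31 - -20 = 51
New sum = old_sum + delta = 69 + (51) = 120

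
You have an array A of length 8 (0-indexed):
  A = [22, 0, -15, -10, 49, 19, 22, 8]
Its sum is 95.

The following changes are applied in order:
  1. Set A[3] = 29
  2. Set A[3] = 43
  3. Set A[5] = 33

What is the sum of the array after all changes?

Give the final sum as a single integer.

Answer: 162

Derivation:
Initial sum: 95
Change 1: A[3] -10 -> 29, delta = 39, sum = 134
Change 2: A[3] 29 -> 43, delta = 14, sum = 148
Change 3: A[5] 19 -> 33, delta = 14, sum = 162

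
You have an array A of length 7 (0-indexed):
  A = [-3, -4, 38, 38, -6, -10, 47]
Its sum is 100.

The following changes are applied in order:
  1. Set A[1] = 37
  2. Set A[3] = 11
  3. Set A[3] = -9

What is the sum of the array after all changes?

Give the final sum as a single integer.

Answer: 94

Derivation:
Initial sum: 100
Change 1: A[1] -4 -> 37, delta = 41, sum = 141
Change 2: A[3] 38 -> 11, delta = -27, sum = 114
Change 3: A[3] 11 -> -9, delta = -20, sum = 94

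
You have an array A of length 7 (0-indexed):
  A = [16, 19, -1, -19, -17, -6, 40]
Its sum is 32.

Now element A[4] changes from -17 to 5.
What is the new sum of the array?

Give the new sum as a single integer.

Answer: 54

Derivation:
Old value at index 4: -17
New value at index 4: 5
Delta = 5 - -17 = 22
New sum = old_sum + delta = 32 + (22) = 54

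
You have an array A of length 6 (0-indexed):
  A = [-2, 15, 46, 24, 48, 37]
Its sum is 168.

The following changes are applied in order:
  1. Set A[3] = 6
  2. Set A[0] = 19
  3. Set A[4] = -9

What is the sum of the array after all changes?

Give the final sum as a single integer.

Initial sum: 168
Change 1: A[3] 24 -> 6, delta = -18, sum = 150
Change 2: A[0] -2 -> 19, delta = 21, sum = 171
Change 3: A[4] 48 -> -9, delta = -57, sum = 114

Answer: 114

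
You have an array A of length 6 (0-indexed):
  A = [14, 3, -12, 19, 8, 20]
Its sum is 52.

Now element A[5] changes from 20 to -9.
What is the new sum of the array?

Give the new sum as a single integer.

Answer: 23

Derivation:
Old value at index 5: 20
New value at index 5: -9
Delta = -9 - 20 = -29
New sum = old_sum + delta = 52 + (-29) = 23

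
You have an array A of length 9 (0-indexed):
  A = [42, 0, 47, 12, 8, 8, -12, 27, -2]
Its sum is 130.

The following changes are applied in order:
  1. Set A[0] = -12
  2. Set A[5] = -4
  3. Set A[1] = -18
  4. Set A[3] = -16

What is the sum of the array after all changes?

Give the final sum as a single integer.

Answer: 18

Derivation:
Initial sum: 130
Change 1: A[0] 42 -> -12, delta = -54, sum = 76
Change 2: A[5] 8 -> -4, delta = -12, sum = 64
Change 3: A[1] 0 -> -18, delta = -18, sum = 46
Change 4: A[3] 12 -> -16, delta = -28, sum = 18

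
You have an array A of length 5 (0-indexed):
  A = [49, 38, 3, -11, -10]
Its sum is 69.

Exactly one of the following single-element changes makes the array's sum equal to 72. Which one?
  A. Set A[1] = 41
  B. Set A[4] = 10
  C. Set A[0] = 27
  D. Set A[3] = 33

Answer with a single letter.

Answer: A

Derivation:
Option A: A[1] 38->41, delta=3, new_sum=69+(3)=72 <-- matches target
Option B: A[4] -10->10, delta=20, new_sum=69+(20)=89
Option C: A[0] 49->27, delta=-22, new_sum=69+(-22)=47
Option D: A[3] -11->33, delta=44, new_sum=69+(44)=113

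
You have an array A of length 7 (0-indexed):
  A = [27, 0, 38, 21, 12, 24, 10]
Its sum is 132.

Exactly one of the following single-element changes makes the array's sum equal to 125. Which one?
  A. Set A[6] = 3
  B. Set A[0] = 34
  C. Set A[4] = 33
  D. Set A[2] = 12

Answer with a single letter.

Answer: A

Derivation:
Option A: A[6] 10->3, delta=-7, new_sum=132+(-7)=125 <-- matches target
Option B: A[0] 27->34, delta=7, new_sum=132+(7)=139
Option C: A[4] 12->33, delta=21, new_sum=132+(21)=153
Option D: A[2] 38->12, delta=-26, new_sum=132+(-26)=106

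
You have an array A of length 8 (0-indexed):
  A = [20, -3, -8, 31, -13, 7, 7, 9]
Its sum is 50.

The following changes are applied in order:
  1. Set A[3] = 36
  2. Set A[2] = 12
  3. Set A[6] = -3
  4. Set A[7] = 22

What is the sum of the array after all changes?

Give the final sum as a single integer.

Answer: 78

Derivation:
Initial sum: 50
Change 1: A[3] 31 -> 36, delta = 5, sum = 55
Change 2: A[2] -8 -> 12, delta = 20, sum = 75
Change 3: A[6] 7 -> -3, delta = -10, sum = 65
Change 4: A[7] 9 -> 22, delta = 13, sum = 78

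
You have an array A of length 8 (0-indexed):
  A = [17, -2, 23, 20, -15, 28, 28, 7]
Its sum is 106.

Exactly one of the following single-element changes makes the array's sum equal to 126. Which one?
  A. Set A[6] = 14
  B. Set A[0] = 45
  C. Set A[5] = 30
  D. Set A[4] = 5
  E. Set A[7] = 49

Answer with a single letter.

Answer: D

Derivation:
Option A: A[6] 28->14, delta=-14, new_sum=106+(-14)=92
Option B: A[0] 17->45, delta=28, new_sum=106+(28)=134
Option C: A[5] 28->30, delta=2, new_sum=106+(2)=108
Option D: A[4] -15->5, delta=20, new_sum=106+(20)=126 <-- matches target
Option E: A[7] 7->49, delta=42, new_sum=106+(42)=148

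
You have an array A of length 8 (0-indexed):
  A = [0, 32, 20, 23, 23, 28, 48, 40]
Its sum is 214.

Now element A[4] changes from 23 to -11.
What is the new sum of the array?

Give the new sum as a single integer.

Old value at index 4: 23
New value at index 4: -11
Delta = -11 - 23 = -34
New sum = old_sum + delta = 214 + (-34) = 180

Answer: 180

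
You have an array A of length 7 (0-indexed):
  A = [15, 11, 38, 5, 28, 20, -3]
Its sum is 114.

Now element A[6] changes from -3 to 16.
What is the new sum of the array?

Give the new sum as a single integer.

Old value at index 6: -3
New value at index 6: 16
Delta = 16 - -3 = 19
New sum = old_sum + delta = 114 + (19) = 133

Answer: 133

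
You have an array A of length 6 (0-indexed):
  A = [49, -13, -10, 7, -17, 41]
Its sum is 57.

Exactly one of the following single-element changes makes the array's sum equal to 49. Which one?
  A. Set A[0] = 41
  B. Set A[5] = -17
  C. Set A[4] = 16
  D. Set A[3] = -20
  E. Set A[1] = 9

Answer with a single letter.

Option A: A[0] 49->41, delta=-8, new_sum=57+(-8)=49 <-- matches target
Option B: A[5] 41->-17, delta=-58, new_sum=57+(-58)=-1
Option C: A[4] -17->16, delta=33, new_sum=57+(33)=90
Option D: A[3] 7->-20, delta=-27, new_sum=57+(-27)=30
Option E: A[1] -13->9, delta=22, new_sum=57+(22)=79

Answer: A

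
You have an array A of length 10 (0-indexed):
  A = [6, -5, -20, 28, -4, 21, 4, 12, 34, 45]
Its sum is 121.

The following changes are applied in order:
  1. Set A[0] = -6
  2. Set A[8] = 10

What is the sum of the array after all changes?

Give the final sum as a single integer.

Answer: 85

Derivation:
Initial sum: 121
Change 1: A[0] 6 -> -6, delta = -12, sum = 109
Change 2: A[8] 34 -> 10, delta = -24, sum = 85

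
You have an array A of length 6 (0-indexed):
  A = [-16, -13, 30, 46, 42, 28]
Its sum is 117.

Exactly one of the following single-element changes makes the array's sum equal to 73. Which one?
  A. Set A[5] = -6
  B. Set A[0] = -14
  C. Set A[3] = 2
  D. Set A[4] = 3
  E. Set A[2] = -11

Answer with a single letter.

Option A: A[5] 28->-6, delta=-34, new_sum=117+(-34)=83
Option B: A[0] -16->-14, delta=2, new_sum=117+(2)=119
Option C: A[3] 46->2, delta=-44, new_sum=117+(-44)=73 <-- matches target
Option D: A[4] 42->3, delta=-39, new_sum=117+(-39)=78
Option E: A[2] 30->-11, delta=-41, new_sum=117+(-41)=76

Answer: C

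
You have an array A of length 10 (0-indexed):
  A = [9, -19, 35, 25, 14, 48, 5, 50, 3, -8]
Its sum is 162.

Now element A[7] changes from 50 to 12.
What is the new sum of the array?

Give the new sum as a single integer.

Old value at index 7: 50
New value at index 7: 12
Delta = 12 - 50 = -38
New sum = old_sum + delta = 162 + (-38) = 124

Answer: 124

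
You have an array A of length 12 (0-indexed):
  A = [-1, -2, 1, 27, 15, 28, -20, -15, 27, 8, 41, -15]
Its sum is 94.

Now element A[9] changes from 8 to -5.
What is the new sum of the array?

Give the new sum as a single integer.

Old value at index 9: 8
New value at index 9: -5
Delta = -5 - 8 = -13
New sum = old_sum + delta = 94 + (-13) = 81

Answer: 81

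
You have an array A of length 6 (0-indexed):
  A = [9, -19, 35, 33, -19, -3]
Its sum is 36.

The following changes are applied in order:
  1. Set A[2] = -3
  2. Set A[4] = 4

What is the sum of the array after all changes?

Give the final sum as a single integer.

Answer: 21

Derivation:
Initial sum: 36
Change 1: A[2] 35 -> -3, delta = -38, sum = -2
Change 2: A[4] -19 -> 4, delta = 23, sum = 21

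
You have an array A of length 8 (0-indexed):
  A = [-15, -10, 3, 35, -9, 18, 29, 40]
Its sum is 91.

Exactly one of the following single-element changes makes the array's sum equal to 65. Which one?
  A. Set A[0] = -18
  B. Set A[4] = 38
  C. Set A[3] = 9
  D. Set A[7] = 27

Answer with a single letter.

Answer: C

Derivation:
Option A: A[0] -15->-18, delta=-3, new_sum=91+(-3)=88
Option B: A[4] -9->38, delta=47, new_sum=91+(47)=138
Option C: A[3] 35->9, delta=-26, new_sum=91+(-26)=65 <-- matches target
Option D: A[7] 40->27, delta=-13, new_sum=91+(-13)=78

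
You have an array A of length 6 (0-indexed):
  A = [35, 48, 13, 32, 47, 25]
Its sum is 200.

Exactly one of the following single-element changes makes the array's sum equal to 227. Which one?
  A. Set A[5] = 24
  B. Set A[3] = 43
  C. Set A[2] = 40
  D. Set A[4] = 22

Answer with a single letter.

Answer: C

Derivation:
Option A: A[5] 25->24, delta=-1, new_sum=200+(-1)=199
Option B: A[3] 32->43, delta=11, new_sum=200+(11)=211
Option C: A[2] 13->40, delta=27, new_sum=200+(27)=227 <-- matches target
Option D: A[4] 47->22, delta=-25, new_sum=200+(-25)=175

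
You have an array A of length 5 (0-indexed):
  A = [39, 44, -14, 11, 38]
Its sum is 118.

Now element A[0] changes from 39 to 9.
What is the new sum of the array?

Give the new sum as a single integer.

Answer: 88

Derivation:
Old value at index 0: 39
New value at index 0: 9
Delta = 9 - 39 = -30
New sum = old_sum + delta = 118 + (-30) = 88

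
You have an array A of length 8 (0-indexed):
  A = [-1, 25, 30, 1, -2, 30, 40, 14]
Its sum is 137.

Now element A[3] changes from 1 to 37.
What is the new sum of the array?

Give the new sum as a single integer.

Old value at index 3: 1
New value at index 3: 37
Delta = 37 - 1 = 36
New sum = old_sum + delta = 137 + (36) = 173

Answer: 173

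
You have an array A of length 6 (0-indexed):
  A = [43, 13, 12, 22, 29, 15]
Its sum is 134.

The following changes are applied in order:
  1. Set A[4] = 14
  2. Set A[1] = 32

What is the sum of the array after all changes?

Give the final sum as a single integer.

Initial sum: 134
Change 1: A[4] 29 -> 14, delta = -15, sum = 119
Change 2: A[1] 13 -> 32, delta = 19, sum = 138

Answer: 138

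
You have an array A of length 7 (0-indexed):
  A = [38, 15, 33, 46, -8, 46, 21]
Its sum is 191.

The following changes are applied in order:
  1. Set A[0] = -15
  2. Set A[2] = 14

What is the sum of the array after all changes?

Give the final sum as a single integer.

Initial sum: 191
Change 1: A[0] 38 -> -15, delta = -53, sum = 138
Change 2: A[2] 33 -> 14, delta = -19, sum = 119

Answer: 119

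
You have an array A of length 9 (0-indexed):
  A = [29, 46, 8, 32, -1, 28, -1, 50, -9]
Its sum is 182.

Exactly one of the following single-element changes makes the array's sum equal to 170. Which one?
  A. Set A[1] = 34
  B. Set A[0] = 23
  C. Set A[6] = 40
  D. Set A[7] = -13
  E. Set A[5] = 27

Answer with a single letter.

Option A: A[1] 46->34, delta=-12, new_sum=182+(-12)=170 <-- matches target
Option B: A[0] 29->23, delta=-6, new_sum=182+(-6)=176
Option C: A[6] -1->40, delta=41, new_sum=182+(41)=223
Option D: A[7] 50->-13, delta=-63, new_sum=182+(-63)=119
Option E: A[5] 28->27, delta=-1, new_sum=182+(-1)=181

Answer: A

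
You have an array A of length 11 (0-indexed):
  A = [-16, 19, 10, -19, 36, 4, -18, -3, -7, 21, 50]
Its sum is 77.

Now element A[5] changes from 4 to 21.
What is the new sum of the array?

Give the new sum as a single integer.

Old value at index 5: 4
New value at index 5: 21
Delta = 21 - 4 = 17
New sum = old_sum + delta = 77 + (17) = 94

Answer: 94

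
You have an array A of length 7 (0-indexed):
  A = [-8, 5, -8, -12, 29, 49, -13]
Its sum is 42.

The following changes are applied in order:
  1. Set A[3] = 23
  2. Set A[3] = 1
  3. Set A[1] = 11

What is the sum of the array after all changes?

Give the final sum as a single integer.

Initial sum: 42
Change 1: A[3] -12 -> 23, delta = 35, sum = 77
Change 2: A[3] 23 -> 1, delta = -22, sum = 55
Change 3: A[1] 5 -> 11, delta = 6, sum = 61

Answer: 61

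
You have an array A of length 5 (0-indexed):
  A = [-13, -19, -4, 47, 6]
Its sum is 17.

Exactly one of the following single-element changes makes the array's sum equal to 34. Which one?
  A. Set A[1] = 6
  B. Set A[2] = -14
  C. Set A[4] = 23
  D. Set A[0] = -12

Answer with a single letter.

Option A: A[1] -19->6, delta=25, new_sum=17+(25)=42
Option B: A[2] -4->-14, delta=-10, new_sum=17+(-10)=7
Option C: A[4] 6->23, delta=17, new_sum=17+(17)=34 <-- matches target
Option D: A[0] -13->-12, delta=1, new_sum=17+(1)=18

Answer: C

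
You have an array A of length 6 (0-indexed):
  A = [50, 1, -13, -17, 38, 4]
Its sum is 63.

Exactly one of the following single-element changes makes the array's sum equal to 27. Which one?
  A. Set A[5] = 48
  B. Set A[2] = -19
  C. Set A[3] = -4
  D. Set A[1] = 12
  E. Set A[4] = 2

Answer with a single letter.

Answer: E

Derivation:
Option A: A[5] 4->48, delta=44, new_sum=63+(44)=107
Option B: A[2] -13->-19, delta=-6, new_sum=63+(-6)=57
Option C: A[3] -17->-4, delta=13, new_sum=63+(13)=76
Option D: A[1] 1->12, delta=11, new_sum=63+(11)=74
Option E: A[4] 38->2, delta=-36, new_sum=63+(-36)=27 <-- matches target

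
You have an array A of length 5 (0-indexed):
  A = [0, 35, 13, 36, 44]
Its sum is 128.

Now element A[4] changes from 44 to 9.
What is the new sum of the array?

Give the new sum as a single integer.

Old value at index 4: 44
New value at index 4: 9
Delta = 9 - 44 = -35
New sum = old_sum + delta = 128 + (-35) = 93

Answer: 93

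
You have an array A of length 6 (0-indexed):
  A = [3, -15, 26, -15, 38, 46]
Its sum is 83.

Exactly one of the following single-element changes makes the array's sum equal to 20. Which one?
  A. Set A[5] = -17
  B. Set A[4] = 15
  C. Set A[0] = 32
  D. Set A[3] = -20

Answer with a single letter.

Answer: A

Derivation:
Option A: A[5] 46->-17, delta=-63, new_sum=83+(-63)=20 <-- matches target
Option B: A[4] 38->15, delta=-23, new_sum=83+(-23)=60
Option C: A[0] 3->32, delta=29, new_sum=83+(29)=112
Option D: A[3] -15->-20, delta=-5, new_sum=83+(-5)=78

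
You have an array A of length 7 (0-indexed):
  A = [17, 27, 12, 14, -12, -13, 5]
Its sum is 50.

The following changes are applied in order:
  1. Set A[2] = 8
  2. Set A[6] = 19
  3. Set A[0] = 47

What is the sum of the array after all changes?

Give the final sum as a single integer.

Initial sum: 50
Change 1: A[2] 12 -> 8, delta = -4, sum = 46
Change 2: A[6] 5 -> 19, delta = 14, sum = 60
Change 3: A[0] 17 -> 47, delta = 30, sum = 90

Answer: 90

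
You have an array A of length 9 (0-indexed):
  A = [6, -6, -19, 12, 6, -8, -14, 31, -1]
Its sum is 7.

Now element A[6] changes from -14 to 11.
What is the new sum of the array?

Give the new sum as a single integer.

Old value at index 6: -14
New value at index 6: 11
Delta = 11 - -14 = 25
New sum = old_sum + delta = 7 + (25) = 32

Answer: 32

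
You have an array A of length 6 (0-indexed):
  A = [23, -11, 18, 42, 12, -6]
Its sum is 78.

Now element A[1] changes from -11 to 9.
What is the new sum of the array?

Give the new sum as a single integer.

Answer: 98

Derivation:
Old value at index 1: -11
New value at index 1: 9
Delta = 9 - -11 = 20
New sum = old_sum + delta = 78 + (20) = 98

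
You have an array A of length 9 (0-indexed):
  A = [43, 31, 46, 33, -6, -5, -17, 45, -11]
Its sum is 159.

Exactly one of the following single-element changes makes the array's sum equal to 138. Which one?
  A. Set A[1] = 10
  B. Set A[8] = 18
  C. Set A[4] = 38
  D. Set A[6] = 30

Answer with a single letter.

Option A: A[1] 31->10, delta=-21, new_sum=159+(-21)=138 <-- matches target
Option B: A[8] -11->18, delta=29, new_sum=159+(29)=188
Option C: A[4] -6->38, delta=44, new_sum=159+(44)=203
Option D: A[6] -17->30, delta=47, new_sum=159+(47)=206

Answer: A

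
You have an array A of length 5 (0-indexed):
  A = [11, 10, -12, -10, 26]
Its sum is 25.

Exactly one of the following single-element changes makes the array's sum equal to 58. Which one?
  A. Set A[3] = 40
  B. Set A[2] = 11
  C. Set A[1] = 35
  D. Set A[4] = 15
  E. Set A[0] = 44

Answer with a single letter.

Answer: E

Derivation:
Option A: A[3] -10->40, delta=50, new_sum=25+(50)=75
Option B: A[2] -12->11, delta=23, new_sum=25+(23)=48
Option C: A[1] 10->35, delta=25, new_sum=25+(25)=50
Option D: A[4] 26->15, delta=-11, new_sum=25+(-11)=14
Option E: A[0] 11->44, delta=33, new_sum=25+(33)=58 <-- matches target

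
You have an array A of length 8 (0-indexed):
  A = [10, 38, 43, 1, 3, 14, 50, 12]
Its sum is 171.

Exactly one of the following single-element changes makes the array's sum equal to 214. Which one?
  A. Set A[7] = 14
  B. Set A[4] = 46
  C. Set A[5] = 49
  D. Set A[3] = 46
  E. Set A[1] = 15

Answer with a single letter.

Option A: A[7] 12->14, delta=2, new_sum=171+(2)=173
Option B: A[4] 3->46, delta=43, new_sum=171+(43)=214 <-- matches target
Option C: A[5] 14->49, delta=35, new_sum=171+(35)=206
Option D: A[3] 1->46, delta=45, new_sum=171+(45)=216
Option E: A[1] 38->15, delta=-23, new_sum=171+(-23)=148

Answer: B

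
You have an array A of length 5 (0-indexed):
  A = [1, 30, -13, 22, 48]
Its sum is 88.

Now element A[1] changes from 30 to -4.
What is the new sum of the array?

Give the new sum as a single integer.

Answer: 54

Derivation:
Old value at index 1: 30
New value at index 1: -4
Delta = -4 - 30 = -34
New sum = old_sum + delta = 88 + (-34) = 54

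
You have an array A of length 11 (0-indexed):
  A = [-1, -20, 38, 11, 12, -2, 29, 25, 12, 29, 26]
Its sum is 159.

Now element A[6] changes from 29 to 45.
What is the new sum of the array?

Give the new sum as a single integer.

Old value at index 6: 29
New value at index 6: 45
Delta = 45 - 29 = 16
New sum = old_sum + delta = 159 + (16) = 175

Answer: 175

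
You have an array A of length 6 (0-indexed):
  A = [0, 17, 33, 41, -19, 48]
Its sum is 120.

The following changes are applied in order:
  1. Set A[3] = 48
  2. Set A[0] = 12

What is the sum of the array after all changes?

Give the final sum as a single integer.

Answer: 139

Derivation:
Initial sum: 120
Change 1: A[3] 41 -> 48, delta = 7, sum = 127
Change 2: A[0] 0 -> 12, delta = 12, sum = 139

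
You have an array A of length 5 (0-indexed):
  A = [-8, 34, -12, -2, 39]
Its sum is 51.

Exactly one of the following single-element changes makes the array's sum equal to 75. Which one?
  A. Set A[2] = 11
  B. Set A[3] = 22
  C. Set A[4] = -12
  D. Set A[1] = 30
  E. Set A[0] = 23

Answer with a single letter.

Answer: B

Derivation:
Option A: A[2] -12->11, delta=23, new_sum=51+(23)=74
Option B: A[3] -2->22, delta=24, new_sum=51+(24)=75 <-- matches target
Option C: A[4] 39->-12, delta=-51, new_sum=51+(-51)=0
Option D: A[1] 34->30, delta=-4, new_sum=51+(-4)=47
Option E: A[0] -8->23, delta=31, new_sum=51+(31)=82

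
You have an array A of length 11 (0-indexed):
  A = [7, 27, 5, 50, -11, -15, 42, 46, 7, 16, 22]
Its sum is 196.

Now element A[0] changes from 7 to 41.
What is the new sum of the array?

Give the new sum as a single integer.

Old value at index 0: 7
New value at index 0: 41
Delta = 41 - 7 = 34
New sum = old_sum + delta = 196 + (34) = 230

Answer: 230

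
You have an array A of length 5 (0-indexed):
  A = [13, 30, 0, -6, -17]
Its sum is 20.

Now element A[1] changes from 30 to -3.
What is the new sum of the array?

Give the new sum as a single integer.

Old value at index 1: 30
New value at index 1: -3
Delta = -3 - 30 = -33
New sum = old_sum + delta = 20 + (-33) = -13

Answer: -13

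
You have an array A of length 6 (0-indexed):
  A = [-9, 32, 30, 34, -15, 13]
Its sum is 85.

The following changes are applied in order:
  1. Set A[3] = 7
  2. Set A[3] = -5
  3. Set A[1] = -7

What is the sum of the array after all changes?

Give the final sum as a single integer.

Answer: 7

Derivation:
Initial sum: 85
Change 1: A[3] 34 -> 7, delta = -27, sum = 58
Change 2: A[3] 7 -> -5, delta = -12, sum = 46
Change 3: A[1] 32 -> -7, delta = -39, sum = 7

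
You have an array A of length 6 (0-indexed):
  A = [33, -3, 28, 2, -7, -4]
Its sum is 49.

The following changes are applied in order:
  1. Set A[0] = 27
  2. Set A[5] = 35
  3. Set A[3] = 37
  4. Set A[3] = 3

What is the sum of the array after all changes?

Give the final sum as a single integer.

Initial sum: 49
Change 1: A[0] 33 -> 27, delta = -6, sum = 43
Change 2: A[5] -4 -> 35, delta = 39, sum = 82
Change 3: A[3] 2 -> 37, delta = 35, sum = 117
Change 4: A[3] 37 -> 3, delta = -34, sum = 83

Answer: 83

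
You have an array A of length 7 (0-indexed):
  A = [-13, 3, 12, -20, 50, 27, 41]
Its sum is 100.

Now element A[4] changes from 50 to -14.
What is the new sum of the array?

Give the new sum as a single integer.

Old value at index 4: 50
New value at index 4: -14
Delta = -14 - 50 = -64
New sum = old_sum + delta = 100 + (-64) = 36

Answer: 36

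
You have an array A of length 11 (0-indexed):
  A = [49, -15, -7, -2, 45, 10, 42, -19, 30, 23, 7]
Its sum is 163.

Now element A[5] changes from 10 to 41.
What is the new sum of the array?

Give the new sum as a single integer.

Answer: 194

Derivation:
Old value at index 5: 10
New value at index 5: 41
Delta = 41 - 10 = 31
New sum = old_sum + delta = 163 + (31) = 194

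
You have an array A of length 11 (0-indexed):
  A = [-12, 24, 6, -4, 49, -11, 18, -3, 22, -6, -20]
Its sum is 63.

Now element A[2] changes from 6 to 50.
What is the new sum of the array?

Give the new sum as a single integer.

Old value at index 2: 6
New value at index 2: 50
Delta = 50 - 6 = 44
New sum = old_sum + delta = 63 + (44) = 107

Answer: 107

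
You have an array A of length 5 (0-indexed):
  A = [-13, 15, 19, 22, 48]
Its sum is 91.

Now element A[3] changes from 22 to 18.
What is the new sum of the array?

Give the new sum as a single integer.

Answer: 87

Derivation:
Old value at index 3: 22
New value at index 3: 18
Delta = 18 - 22 = -4
New sum = old_sum + delta = 91 + (-4) = 87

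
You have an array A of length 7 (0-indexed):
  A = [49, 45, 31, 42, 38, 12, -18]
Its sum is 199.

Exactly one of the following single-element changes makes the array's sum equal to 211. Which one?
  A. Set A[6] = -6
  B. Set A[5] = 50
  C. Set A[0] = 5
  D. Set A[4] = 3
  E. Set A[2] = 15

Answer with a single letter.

Option A: A[6] -18->-6, delta=12, new_sum=199+(12)=211 <-- matches target
Option B: A[5] 12->50, delta=38, new_sum=199+(38)=237
Option C: A[0] 49->5, delta=-44, new_sum=199+(-44)=155
Option D: A[4] 38->3, delta=-35, new_sum=199+(-35)=164
Option E: A[2] 31->15, delta=-16, new_sum=199+(-16)=183

Answer: A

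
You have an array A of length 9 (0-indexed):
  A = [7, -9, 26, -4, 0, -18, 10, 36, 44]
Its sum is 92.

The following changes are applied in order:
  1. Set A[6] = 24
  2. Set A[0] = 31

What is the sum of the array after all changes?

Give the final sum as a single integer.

Answer: 130

Derivation:
Initial sum: 92
Change 1: A[6] 10 -> 24, delta = 14, sum = 106
Change 2: A[0] 7 -> 31, delta = 24, sum = 130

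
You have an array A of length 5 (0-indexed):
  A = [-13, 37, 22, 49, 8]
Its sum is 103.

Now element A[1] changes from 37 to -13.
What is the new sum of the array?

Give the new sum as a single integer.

Answer: 53

Derivation:
Old value at index 1: 37
New value at index 1: -13
Delta = -13 - 37 = -50
New sum = old_sum + delta = 103 + (-50) = 53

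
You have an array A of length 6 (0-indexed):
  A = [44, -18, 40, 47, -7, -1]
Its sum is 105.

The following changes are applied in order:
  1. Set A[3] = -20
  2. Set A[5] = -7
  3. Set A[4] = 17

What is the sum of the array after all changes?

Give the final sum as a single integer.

Answer: 56

Derivation:
Initial sum: 105
Change 1: A[3] 47 -> -20, delta = -67, sum = 38
Change 2: A[5] -1 -> -7, delta = -6, sum = 32
Change 3: A[4] -7 -> 17, delta = 24, sum = 56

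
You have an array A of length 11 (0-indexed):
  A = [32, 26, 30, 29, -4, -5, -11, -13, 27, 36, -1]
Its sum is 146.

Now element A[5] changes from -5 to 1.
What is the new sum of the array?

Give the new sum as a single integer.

Old value at index 5: -5
New value at index 5: 1
Delta = 1 - -5 = 6
New sum = old_sum + delta = 146 + (6) = 152

Answer: 152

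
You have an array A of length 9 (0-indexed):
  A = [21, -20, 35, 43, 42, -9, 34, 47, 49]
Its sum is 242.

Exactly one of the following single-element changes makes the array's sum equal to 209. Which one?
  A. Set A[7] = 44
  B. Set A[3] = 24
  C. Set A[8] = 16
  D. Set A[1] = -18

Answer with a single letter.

Option A: A[7] 47->44, delta=-3, new_sum=242+(-3)=239
Option B: A[3] 43->24, delta=-19, new_sum=242+(-19)=223
Option C: A[8] 49->16, delta=-33, new_sum=242+(-33)=209 <-- matches target
Option D: A[1] -20->-18, delta=2, new_sum=242+(2)=244

Answer: C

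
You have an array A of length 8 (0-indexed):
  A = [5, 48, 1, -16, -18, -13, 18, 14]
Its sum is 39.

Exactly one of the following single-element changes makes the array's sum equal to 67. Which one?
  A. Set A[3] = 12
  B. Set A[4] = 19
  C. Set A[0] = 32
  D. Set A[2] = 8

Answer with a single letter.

Answer: A

Derivation:
Option A: A[3] -16->12, delta=28, new_sum=39+(28)=67 <-- matches target
Option B: A[4] -18->19, delta=37, new_sum=39+(37)=76
Option C: A[0] 5->32, delta=27, new_sum=39+(27)=66
Option D: A[2] 1->8, delta=7, new_sum=39+(7)=46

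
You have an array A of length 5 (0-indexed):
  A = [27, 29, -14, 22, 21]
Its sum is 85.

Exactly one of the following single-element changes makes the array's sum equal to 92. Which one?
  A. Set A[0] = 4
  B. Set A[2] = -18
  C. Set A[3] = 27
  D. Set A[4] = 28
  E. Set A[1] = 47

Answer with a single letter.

Answer: D

Derivation:
Option A: A[0] 27->4, delta=-23, new_sum=85+(-23)=62
Option B: A[2] -14->-18, delta=-4, new_sum=85+(-4)=81
Option C: A[3] 22->27, delta=5, new_sum=85+(5)=90
Option D: A[4] 21->28, delta=7, new_sum=85+(7)=92 <-- matches target
Option E: A[1] 29->47, delta=18, new_sum=85+(18)=103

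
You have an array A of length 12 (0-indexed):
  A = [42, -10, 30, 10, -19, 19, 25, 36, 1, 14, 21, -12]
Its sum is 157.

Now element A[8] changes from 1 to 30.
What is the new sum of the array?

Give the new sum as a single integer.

Old value at index 8: 1
New value at index 8: 30
Delta = 30 - 1 = 29
New sum = old_sum + delta = 157 + (29) = 186

Answer: 186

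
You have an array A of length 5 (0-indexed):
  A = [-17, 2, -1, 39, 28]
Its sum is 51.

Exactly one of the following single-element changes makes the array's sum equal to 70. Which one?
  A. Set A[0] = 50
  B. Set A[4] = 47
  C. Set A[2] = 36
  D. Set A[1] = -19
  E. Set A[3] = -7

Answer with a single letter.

Answer: B

Derivation:
Option A: A[0] -17->50, delta=67, new_sum=51+(67)=118
Option B: A[4] 28->47, delta=19, new_sum=51+(19)=70 <-- matches target
Option C: A[2] -1->36, delta=37, new_sum=51+(37)=88
Option D: A[1] 2->-19, delta=-21, new_sum=51+(-21)=30
Option E: A[3] 39->-7, delta=-46, new_sum=51+(-46)=5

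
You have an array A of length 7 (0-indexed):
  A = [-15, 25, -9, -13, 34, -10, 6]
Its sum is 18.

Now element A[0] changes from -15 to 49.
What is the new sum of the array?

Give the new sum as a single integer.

Answer: 82

Derivation:
Old value at index 0: -15
New value at index 0: 49
Delta = 49 - -15 = 64
New sum = old_sum + delta = 18 + (64) = 82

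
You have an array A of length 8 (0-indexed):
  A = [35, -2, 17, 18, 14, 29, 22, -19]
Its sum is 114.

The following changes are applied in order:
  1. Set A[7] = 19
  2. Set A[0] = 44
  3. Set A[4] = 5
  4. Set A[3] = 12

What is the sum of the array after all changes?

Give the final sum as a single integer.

Answer: 146

Derivation:
Initial sum: 114
Change 1: A[7] -19 -> 19, delta = 38, sum = 152
Change 2: A[0] 35 -> 44, delta = 9, sum = 161
Change 3: A[4] 14 -> 5, delta = -9, sum = 152
Change 4: A[3] 18 -> 12, delta = -6, sum = 146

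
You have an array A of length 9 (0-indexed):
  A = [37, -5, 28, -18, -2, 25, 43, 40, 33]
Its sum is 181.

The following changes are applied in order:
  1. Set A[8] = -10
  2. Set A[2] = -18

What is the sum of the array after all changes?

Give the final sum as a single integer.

Initial sum: 181
Change 1: A[8] 33 -> -10, delta = -43, sum = 138
Change 2: A[2] 28 -> -18, delta = -46, sum = 92

Answer: 92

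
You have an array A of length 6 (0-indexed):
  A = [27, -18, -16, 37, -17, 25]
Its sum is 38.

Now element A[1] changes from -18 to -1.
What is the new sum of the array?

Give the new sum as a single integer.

Answer: 55

Derivation:
Old value at index 1: -18
New value at index 1: -1
Delta = -1 - -18 = 17
New sum = old_sum + delta = 38 + (17) = 55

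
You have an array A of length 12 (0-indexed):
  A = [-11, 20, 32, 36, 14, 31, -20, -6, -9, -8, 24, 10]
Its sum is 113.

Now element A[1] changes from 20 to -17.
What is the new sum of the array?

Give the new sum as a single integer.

Answer: 76

Derivation:
Old value at index 1: 20
New value at index 1: -17
Delta = -17 - 20 = -37
New sum = old_sum + delta = 113 + (-37) = 76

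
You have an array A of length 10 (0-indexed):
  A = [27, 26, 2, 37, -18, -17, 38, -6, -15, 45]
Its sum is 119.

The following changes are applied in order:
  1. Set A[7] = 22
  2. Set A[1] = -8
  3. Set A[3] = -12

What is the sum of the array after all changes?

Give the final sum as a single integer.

Initial sum: 119
Change 1: A[7] -6 -> 22, delta = 28, sum = 147
Change 2: A[1] 26 -> -8, delta = -34, sum = 113
Change 3: A[3] 37 -> -12, delta = -49, sum = 64

Answer: 64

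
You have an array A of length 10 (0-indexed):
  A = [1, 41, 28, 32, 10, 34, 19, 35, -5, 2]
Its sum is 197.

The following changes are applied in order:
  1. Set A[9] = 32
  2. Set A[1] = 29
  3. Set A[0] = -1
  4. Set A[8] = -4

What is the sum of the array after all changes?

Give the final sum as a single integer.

Answer: 214

Derivation:
Initial sum: 197
Change 1: A[9] 2 -> 32, delta = 30, sum = 227
Change 2: A[1] 41 -> 29, delta = -12, sum = 215
Change 3: A[0] 1 -> -1, delta = -2, sum = 213
Change 4: A[8] -5 -> -4, delta = 1, sum = 214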